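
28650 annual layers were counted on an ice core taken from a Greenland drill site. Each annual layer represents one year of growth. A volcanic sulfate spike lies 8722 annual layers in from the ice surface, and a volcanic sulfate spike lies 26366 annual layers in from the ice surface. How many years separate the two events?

The two markers are separated by 26366 − 8722 = 17644 annual layers.
That is 17644 years at one annual layer per year.

17644 years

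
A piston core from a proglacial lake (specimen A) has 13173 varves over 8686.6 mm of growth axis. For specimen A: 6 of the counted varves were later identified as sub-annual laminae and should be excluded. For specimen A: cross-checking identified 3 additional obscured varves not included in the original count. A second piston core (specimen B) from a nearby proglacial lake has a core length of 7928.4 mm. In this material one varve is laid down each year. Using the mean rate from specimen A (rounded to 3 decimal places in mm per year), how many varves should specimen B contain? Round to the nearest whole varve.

12013 varves

Specimen A: true varve count = 13173 − 6 + 3 = 13170.
A: 8686.6 mm over 13170 years gives 8686.6 / 13170 ≈ 0.660 mm/year.
B spans 7928.4 / 0.660 = 12012.73 years ≈ 12013 varves.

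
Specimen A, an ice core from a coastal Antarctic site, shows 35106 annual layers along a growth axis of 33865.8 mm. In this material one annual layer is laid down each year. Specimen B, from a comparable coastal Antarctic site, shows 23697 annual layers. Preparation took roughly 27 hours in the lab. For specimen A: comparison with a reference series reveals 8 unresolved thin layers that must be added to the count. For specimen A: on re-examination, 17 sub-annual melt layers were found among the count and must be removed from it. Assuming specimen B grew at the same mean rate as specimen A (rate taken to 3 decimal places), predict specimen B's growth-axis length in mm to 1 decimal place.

Specimen A: correcting the raw count gives 35106 − 17 + 8 = 35097 true annual layers.
A: 33865.8 mm over 35097 years gives 33865.8 / 35097 ≈ 0.965 mm per year.
For B, 0.965 mm/year × 23697 years = 22867.6 mm.

22867.6 mm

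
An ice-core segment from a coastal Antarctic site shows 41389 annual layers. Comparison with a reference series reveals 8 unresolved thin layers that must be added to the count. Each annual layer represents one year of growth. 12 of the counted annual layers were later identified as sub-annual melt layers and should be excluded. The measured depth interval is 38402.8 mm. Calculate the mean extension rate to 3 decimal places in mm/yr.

0.928 mm/yr

Adjusted count: 41389 − 12 + 8 = 41385 annual layers.
Mean rate = 38402.8 mm / 41385 years ≈ 0.928 mm/yr.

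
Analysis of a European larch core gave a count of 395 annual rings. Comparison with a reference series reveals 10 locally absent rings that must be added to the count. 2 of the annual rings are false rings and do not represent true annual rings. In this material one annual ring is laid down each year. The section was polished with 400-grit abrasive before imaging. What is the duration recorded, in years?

403 years

After corrections the count is 395 − 2 + 10 = 403 annual rings.
At one annual ring per year, that is 403 years.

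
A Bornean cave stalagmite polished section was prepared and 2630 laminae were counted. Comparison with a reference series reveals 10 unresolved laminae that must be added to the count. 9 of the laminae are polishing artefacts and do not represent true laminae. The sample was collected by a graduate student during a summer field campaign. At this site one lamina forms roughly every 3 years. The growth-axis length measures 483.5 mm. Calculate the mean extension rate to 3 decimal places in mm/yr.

0.061 mm/yr

True lamina count = 2630 − 9 + 10 = 2631.
2631 laminae at 3 years each span 2631 × 3 = 7893 years.
Extension rate ≈ 483.5 / 7893 = 0.061 mm/yr.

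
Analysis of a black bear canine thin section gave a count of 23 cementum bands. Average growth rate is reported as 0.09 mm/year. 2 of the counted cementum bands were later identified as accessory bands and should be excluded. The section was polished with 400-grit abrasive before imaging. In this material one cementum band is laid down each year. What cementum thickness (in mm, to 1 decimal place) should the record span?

Correcting the raw count gives 23 − 2 = 21 true cementum bands.
21 years at 0.09 mm/year gives 0.09 × 21 = 1.9 mm.

1.9 mm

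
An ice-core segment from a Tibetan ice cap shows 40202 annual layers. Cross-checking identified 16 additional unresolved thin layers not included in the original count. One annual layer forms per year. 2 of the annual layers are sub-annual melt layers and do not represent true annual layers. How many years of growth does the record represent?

40216 yr

Correcting the raw count gives 40202 − 2 + 16 = 40216 true annual layers.
With a one-to-one annual layer periodicity this is 40216 years.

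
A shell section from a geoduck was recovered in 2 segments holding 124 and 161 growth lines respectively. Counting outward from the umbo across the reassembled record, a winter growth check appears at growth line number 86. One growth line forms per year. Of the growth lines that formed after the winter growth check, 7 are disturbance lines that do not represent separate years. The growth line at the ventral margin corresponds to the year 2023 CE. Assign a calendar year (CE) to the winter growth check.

Total growth lines = 124 + 161 = 285.
Between growth line 86 and the ventral margin there are 285 − 86 = 199 growth lines.
Excluding 7 false growth lines: 199 − 7 = 192.
Counting back 192 years from 2023 CE places the winter growth check in 2023 − 192 = 1831 CE.

1831 CE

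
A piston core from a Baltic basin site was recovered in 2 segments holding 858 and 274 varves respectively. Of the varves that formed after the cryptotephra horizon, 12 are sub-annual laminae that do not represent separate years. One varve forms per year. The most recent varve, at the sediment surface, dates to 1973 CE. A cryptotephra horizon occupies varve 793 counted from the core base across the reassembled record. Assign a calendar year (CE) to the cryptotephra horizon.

Total varves = 858 + 274 = 1132.
The cryptotephra horizon sits at varve 793 from the core base, so 1132 − 793 = 339 varves formed after it.
Excluding 12 false varves: 339 − 12 = 327.
1973 − 327 = 1646 CE.

1646 CE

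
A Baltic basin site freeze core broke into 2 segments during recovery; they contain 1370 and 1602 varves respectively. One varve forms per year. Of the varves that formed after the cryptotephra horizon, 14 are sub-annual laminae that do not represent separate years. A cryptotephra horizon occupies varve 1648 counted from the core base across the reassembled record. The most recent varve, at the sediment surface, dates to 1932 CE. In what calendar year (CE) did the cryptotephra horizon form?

622 CE

Total varves = 1370 + 1602 = 2972.
The cryptotephra horizon sits at varve 1648 from the core base, so 2972 − 1648 = 1324 varves formed after it.
1324 − 14 false = 1310 true varves after the cryptotephra horizon.
Counting back 1310 years from 1932 CE places the cryptotephra horizon in 1932 − 1310 = 622 CE.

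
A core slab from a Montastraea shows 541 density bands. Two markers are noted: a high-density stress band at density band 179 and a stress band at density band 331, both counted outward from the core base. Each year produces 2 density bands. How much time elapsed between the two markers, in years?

76 yr

The two markers are separated by 331 − 179 = 152 density bands.
With 2 density bands per year, 152 / 2 = 76 years.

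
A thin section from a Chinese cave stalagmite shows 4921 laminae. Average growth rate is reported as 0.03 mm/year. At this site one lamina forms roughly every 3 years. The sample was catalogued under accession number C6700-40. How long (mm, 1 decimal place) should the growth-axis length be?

At 3 years per lamina, 4921 × 3 = 14763 years.
Length ≈ 0.03 × 14763 = 442.9 mm.

442.9 mm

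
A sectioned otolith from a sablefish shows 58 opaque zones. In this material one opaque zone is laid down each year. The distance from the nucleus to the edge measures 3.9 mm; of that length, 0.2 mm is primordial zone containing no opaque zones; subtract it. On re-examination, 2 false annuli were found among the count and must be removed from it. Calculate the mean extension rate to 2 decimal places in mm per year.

After corrections the count is 58 − 2 = 56 opaque zones.
Removing the 0.2 mm offcut leaves 3.9 − 0.2 = 3.7 mm.
3.7 mm over 56 years gives 3.7 / 56 ≈ 0.07 mm per year.

0.07 mm per year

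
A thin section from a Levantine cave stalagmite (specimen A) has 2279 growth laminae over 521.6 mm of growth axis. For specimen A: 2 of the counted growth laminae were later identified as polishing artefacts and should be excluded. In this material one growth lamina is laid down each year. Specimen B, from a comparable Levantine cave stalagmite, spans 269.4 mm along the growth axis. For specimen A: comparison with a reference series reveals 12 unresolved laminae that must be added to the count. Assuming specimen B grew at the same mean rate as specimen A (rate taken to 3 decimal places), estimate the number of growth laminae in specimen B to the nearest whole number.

1182 growth laminae

Specimen A: true growth lamina count = 2279 − 2 + 12 = 2289.
A: 521.6 mm over 2289 years gives 521.6 / 2289 ≈ 0.228 mm per year.
For B, 269.4 / 0.228 = 1181.58 years ≈ 1182 growth laminae.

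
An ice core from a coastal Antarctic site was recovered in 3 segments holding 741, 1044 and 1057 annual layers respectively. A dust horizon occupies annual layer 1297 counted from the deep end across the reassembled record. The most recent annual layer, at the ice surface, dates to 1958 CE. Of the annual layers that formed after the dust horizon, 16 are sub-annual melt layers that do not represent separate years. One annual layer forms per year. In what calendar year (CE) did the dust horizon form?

429 CE

Total annual layers = 741 + 1044 + 1057 = 2842.
The dust horizon sits at annual layer 1297 from the deep end, so 2842 − 1297 = 1545 annual layers formed after it.
1545 − 16 false = 1529 true annual layers after the dust horizon.
The annual layer at the ice surface is 1958 CE, so the dust horizon dates to 1958 − 1529 = 429 CE.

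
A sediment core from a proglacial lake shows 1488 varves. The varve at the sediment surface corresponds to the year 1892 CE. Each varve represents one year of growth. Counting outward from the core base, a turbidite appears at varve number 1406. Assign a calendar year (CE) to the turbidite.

1810 CE

1488 − 1406 = 82 varves lie beyond the turbidite toward the sediment surface.
The varve at the sediment surface is 1892 CE, so the turbidite dates to 1892 − 82 = 1810 CE.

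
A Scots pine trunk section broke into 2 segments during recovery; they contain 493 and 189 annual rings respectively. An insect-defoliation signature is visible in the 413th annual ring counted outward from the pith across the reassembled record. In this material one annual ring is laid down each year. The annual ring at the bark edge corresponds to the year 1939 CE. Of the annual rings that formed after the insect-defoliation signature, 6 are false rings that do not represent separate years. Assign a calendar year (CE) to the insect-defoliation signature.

Total annual rings = 493 + 189 = 682.
The insect-defoliation signature sits at annual ring 413 from the pith, so 682 − 413 = 269 annual rings formed after it.
Removing the 6 false annual rings leaves 269 − 6 = 263 true annual rings beyond the insect-defoliation signature.
Counting back 263 years from 1939 CE places the insect-defoliation signature in 1939 − 263 = 1676 CE.

1676 CE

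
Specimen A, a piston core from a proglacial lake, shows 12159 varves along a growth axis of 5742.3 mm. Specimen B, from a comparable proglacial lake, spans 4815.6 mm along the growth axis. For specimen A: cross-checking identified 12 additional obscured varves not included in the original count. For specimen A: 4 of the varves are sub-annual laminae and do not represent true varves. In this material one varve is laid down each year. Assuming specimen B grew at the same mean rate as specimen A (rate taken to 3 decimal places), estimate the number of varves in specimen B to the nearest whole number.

Specimen A: after corrections the count is 12159 − 4 + 12 = 12167 varves.
A: Mean rate = 5742.3 mm / 12167 years ≈ 0.472 mm per year.
Specimen B: 4815.6 mm / 0.472 mm per year = 10202.54 years ≈ 10203 varves.

10203 varves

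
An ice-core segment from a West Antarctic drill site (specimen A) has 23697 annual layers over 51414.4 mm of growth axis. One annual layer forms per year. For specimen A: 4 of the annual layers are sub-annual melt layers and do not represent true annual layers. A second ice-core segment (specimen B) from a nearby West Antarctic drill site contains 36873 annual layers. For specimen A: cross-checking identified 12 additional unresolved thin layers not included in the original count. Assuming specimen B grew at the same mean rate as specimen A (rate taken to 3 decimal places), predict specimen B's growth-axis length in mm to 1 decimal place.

79977.5 mm

Specimen A: correcting the raw count gives 23697 − 4 + 12 = 23705 true annual layers.
A: Extension rate ≈ 51414.4 / 23705 = 2.169 mm per year.
Length of B = 2.169 × 36873 = 79977.5 mm.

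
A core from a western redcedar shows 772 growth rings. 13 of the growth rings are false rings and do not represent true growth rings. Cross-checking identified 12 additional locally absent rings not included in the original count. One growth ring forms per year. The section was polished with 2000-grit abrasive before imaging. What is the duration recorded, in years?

771 years

After corrections the count is 772 − 13 + 12 = 771 growth rings.
One growth ring per year makes the duration 771 years.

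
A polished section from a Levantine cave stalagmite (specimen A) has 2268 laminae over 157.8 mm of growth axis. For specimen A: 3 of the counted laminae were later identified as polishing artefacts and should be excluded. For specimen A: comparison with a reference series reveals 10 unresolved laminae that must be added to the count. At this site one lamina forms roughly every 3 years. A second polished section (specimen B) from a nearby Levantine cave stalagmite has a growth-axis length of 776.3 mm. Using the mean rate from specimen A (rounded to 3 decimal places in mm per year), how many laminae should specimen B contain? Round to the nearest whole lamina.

Specimen A: after corrections the count is 2268 − 3 + 10 = 2275 laminae.
Specimen A: 2275 laminae at 3 years each span 2275 × 3 = 6825 years.
A: Mean rate = 157.8 mm / 6825 years ≈ 0.023 mm per year.
B spans 776.3 / 0.023 = 33752.17 years; at 3 years per lamina that is 33752.17 / 3 ≈ 11251 laminae.

11251 laminae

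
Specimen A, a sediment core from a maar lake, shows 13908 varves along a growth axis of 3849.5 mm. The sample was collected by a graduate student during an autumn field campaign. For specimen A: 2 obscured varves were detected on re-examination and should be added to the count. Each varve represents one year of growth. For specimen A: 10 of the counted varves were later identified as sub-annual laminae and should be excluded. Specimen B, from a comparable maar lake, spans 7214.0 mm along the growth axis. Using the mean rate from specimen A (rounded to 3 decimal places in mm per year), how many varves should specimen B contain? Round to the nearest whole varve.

Specimen A: after corrections the count is 13908 − 10 + 2 = 13900 varves.
A: Mean rate = 3849.5 mm / 13900 years ≈ 0.277 mm/year.
B spans 7214.0 / 0.277 = 26043.32 years ≈ 26043 varves.

26043 varves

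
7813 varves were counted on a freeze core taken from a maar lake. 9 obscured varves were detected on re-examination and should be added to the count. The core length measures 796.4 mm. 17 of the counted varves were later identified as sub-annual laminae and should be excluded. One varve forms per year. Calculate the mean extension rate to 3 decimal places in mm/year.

0.102 mm/year

Adjusted count: 7813 − 17 + 9 = 7805 varves.
796.4 mm over 7805 years gives 796.4 / 7805 ≈ 0.102 mm/year.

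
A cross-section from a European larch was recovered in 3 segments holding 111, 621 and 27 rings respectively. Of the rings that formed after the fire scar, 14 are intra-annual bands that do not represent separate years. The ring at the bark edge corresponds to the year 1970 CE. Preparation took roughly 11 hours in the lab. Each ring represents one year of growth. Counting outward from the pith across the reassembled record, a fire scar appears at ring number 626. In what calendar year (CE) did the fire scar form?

Total rings = 111 + 621 + 27 = 759.
Between ring 626 and the bark edge there are 759 − 626 = 133 rings.
133 − 14 false = 119 true rings after the fire scar.
Counting back 119 years from 1970 CE places the fire scar in 1970 − 119 = 1851 CE.

1851 CE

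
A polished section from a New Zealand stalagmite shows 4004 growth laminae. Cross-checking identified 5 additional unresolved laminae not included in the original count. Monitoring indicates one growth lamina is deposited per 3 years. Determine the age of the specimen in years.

After corrections the count is 4004 + 5 = 4009 growth laminae.
Multiplying by 3 years per growth lamina: 4009 × 3 = 12027 years.

12027 years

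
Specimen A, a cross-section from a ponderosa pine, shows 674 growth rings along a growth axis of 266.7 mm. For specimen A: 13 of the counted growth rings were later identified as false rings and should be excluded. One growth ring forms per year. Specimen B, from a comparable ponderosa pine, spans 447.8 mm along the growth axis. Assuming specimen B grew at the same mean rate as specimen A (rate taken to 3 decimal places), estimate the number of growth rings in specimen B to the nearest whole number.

Specimen A: true growth ring count = 674 − 13 = 661.
A: Mean rate = 266.7 mm / 661 years ≈ 0.403 mm/yr.
Specimen B: 447.8 mm / 0.403 mm per year = 1111.17 years ≈ 1111 growth rings.

1111 growth rings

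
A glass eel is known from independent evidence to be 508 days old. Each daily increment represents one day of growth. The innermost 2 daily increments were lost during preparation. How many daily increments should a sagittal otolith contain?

One daily increment per day gives 508 daily increments over 508 days.
Subtracting the 2 daily increments not captured gives 508 − 2 = 506 daily increments in the record.

506 daily increments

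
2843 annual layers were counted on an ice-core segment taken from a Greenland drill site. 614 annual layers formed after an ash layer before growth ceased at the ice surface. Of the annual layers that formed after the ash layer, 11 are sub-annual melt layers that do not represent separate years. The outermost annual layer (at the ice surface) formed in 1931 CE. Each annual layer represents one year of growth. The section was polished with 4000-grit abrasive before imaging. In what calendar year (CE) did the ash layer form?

1328 CE

614 annual layers formed after the ash layer.
Excluding 11 false annual layers: 614 − 11 = 603.
The annual layer at the ice surface is 1931 CE, so the ash layer dates to 1931 − 603 = 1328 CE.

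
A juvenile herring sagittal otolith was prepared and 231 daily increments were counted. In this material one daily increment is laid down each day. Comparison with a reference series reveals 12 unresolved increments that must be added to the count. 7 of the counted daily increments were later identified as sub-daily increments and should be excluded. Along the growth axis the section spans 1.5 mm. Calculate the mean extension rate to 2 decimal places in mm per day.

0.01 mm per day

After corrections the count is 231 − 7 + 12 = 236 daily increments.
Mean rate = 1.5 mm / 236 days ≈ 0.01 mm per day.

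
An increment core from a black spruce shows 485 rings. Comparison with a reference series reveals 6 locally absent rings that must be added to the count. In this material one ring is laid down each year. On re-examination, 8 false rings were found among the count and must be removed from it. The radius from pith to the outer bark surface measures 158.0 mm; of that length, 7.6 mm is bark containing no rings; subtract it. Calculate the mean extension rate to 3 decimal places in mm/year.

0.311 mm/year

Correcting the raw count gives 485 − 8 + 6 = 483 true rings.
The growth record spans 158.0 − 7.6 = 150.4 mm.
Extension rate ≈ 150.4 / 483 = 0.311 mm/year.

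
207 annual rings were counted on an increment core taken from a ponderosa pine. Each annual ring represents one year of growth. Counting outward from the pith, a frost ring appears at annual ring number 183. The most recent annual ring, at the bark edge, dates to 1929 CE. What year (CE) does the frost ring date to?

1905 CE

207 − 183 = 24 annual rings lie beyond the frost ring toward the bark edge.
1929 − 24 = 1905 CE.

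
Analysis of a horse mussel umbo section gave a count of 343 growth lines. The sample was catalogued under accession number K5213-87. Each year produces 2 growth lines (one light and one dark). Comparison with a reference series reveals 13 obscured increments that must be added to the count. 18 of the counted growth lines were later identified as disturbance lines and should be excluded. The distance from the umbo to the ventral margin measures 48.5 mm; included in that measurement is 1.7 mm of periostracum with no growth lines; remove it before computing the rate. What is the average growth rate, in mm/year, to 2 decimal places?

Correcting the raw count gives 343 − 18 + 13 = 338 true growth lines.
With 2 growth lines per year, 338 / 2 = 169 years.
Removing the 1.7 mm offcut leaves 48.5 − 1.7 = 46.8 mm.
Mean rate = 46.8 mm / 169 years ≈ 0.28 mm/year.

0.28 mm/year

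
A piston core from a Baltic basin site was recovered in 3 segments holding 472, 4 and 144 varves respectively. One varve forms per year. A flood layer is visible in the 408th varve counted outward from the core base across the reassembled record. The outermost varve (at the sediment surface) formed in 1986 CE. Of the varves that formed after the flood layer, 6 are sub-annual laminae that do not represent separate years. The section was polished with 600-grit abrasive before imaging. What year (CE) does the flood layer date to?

Total varves = 472 + 4 + 144 = 620.
620 − 408 = 212 varves lie beyond the flood layer toward the sediment surface.
Excluding 6 false varves: 212 − 6 = 206.
Counting back 206 years from 1986 CE places the flood layer in 1986 − 206 = 1780 CE.

1780 CE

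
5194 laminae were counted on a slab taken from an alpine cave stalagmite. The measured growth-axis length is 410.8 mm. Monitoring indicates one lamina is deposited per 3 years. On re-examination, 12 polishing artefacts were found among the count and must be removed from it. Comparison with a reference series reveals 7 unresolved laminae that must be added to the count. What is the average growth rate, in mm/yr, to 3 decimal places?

True lamina count = 5194 − 12 + 7 = 5189.
5189 laminae at 3 years each span 5189 × 3 = 15567 years.
Mean rate = 410.8 mm / 15567 years ≈ 0.026 mm/yr.

0.026 mm/yr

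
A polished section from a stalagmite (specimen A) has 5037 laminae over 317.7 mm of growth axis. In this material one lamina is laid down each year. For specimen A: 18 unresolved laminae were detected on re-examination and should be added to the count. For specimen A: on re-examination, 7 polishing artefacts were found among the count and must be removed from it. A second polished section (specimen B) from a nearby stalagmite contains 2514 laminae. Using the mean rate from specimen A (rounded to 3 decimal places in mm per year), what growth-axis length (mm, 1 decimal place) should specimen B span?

Specimen A: true lamina count = 5037 − 7 + 18 = 5048.
A: Mean rate = 317.7 mm / 5048 years ≈ 0.063 mm/year.
For B, 0.063 mm/year × 2514 years = 158.4 mm.

158.4 mm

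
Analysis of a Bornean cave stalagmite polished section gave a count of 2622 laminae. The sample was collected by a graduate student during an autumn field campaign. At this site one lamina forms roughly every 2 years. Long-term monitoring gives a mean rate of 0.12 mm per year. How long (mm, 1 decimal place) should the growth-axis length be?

629.3 mm

At 2 years per lamina, 2622 × 2 = 5244 years.
Length ≈ 0.12 × 5244 = 629.3 mm.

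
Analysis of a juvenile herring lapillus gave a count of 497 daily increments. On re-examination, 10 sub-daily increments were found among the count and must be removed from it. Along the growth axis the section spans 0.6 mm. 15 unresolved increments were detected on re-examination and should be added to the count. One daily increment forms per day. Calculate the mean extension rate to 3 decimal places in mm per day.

0.001 mm per day

After corrections the count is 497 − 10 + 15 = 502 daily increments.
Extension rate ≈ 0.6 / 502 = 0.001 mm per day.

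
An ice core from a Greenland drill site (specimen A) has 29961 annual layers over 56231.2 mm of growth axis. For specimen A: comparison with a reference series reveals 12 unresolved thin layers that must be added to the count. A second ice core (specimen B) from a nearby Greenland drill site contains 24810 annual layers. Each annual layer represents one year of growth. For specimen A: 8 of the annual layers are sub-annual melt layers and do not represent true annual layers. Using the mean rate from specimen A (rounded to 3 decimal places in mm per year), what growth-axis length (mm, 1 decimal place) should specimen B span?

46568.4 mm

Specimen A: correcting the raw count gives 29961 − 8 + 12 = 29965 true annual layers.
A: 56231.2 mm over 29965 years gives 56231.2 / 29965 ≈ 1.877 mm/year.
B's length ≈ 1.877 × 24810 = 46568.4 mm.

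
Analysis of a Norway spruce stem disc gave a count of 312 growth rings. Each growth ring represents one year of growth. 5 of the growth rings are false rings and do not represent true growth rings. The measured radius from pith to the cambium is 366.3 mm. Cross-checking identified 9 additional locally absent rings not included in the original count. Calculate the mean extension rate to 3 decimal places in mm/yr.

Correcting the raw count gives 312 − 5 + 9 = 316 true growth rings.
366.3 mm over 316 years gives 366.3 / 316 ≈ 1.159 mm/yr.

1.159 mm/yr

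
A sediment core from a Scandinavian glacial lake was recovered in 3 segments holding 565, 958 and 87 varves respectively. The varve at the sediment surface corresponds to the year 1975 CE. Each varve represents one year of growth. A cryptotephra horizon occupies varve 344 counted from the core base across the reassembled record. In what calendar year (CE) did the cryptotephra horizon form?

Total varves = 565 + 958 + 87 = 1610.
The cryptotephra horizon sits at varve 344 from the core base, so 1610 − 344 = 1266 varves formed after it.
1975 − 1266 = 709 CE.

709 CE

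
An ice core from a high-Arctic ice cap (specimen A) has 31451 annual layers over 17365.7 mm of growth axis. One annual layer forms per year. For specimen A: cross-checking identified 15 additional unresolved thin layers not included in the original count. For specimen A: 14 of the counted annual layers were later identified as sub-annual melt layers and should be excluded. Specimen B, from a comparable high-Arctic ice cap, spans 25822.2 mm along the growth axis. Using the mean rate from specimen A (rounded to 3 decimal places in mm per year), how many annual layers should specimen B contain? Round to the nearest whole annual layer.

46779 annual layers

Specimen A: correcting the raw count gives 31451 − 14 + 15 = 31452 true annual layers.
A: 17365.7 mm over 31452 years gives 17365.7 / 31452 ≈ 0.552 mm per year.
B spans 25822.2 / 0.552 = 46779.35 years ≈ 46779 annual layers.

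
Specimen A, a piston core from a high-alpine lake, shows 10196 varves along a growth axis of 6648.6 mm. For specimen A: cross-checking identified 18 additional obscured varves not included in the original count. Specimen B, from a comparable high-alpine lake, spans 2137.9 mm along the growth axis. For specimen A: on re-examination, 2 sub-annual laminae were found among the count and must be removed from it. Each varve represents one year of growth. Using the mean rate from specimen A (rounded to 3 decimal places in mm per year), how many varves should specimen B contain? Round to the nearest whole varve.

Specimen A: true varve count = 10196 − 2 + 18 = 10212.
A: Mean rate = 6648.6 mm / 10212 years ≈ 0.651 mm/yr.
B spans 2137.9 / 0.651 = 3284.02 years ≈ 3284 varves.

3284 varves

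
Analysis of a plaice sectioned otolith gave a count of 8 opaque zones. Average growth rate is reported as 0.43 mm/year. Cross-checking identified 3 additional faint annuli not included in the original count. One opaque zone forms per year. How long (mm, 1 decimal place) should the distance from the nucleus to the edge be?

4.7 mm

True opaque zone count = 8 + 3 = 11.
Predicted length = 0.43 mm/year × 11 years = 4.7 mm.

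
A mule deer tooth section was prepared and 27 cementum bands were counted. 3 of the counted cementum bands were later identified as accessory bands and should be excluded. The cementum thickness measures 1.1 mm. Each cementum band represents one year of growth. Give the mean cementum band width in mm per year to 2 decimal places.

Adjusted count: 27 − 3 = 24 cementum bands.
1.1 mm over 24 years gives 1.1 / 24 ≈ 0.05 mm per year.

0.05 mm per year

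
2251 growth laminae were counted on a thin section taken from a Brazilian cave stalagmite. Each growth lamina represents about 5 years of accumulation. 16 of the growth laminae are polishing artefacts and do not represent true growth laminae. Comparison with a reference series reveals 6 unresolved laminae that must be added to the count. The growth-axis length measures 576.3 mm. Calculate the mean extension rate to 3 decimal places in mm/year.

True growth lamina count = 2251 − 16 + 6 = 2241.
Multiplying by 5 years per growth lamina: 2241 × 5 = 11205 years.
576.3 mm over 11205 years gives 576.3 / 11205 ≈ 0.051 mm/year.

0.051 mm/year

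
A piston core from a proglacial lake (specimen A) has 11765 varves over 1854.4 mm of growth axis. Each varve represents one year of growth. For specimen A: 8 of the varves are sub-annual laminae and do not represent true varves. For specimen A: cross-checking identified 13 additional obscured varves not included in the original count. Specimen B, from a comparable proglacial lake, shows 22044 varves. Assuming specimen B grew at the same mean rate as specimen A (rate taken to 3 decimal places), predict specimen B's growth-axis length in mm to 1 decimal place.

Specimen A: after corrections the count is 11765 − 8 + 13 = 11770 varves.
A: Mean rate = 1854.4 mm / 11770 years ≈ 0.158 mm per year.
Length of B = 0.158 × 22044 = 3483.0 mm.

3483.0 mm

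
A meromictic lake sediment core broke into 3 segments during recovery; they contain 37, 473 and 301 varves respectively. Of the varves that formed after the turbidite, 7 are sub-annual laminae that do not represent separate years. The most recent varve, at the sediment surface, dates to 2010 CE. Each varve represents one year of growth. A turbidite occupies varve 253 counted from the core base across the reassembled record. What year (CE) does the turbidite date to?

1459 CE

Total varves = 37 + 473 + 301 = 811.
811 − 253 = 558 varves lie beyond the turbidite toward the sediment surface.
558 − 7 false = 551 true varves after the turbidite.
Counting back 551 years from 2010 CE places the turbidite in 2010 − 551 = 1459 CE.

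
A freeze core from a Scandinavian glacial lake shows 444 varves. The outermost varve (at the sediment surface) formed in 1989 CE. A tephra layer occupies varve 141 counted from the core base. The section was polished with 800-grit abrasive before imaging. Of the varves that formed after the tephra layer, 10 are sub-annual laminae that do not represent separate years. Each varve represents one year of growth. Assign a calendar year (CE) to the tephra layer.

Between varve 141 and the sediment surface there are 444 − 141 = 303 varves.
303 − 10 false = 293 true varves after the tephra layer.
1989 − 293 = 1696 CE.

1696 CE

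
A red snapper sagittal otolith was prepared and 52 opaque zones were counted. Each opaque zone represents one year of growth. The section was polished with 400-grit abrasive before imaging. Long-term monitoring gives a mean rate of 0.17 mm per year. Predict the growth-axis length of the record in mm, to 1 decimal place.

52 years of growth are recorded.
Predicted length = 0.17 mm/year × 52 years = 8.8 mm.

8.8 mm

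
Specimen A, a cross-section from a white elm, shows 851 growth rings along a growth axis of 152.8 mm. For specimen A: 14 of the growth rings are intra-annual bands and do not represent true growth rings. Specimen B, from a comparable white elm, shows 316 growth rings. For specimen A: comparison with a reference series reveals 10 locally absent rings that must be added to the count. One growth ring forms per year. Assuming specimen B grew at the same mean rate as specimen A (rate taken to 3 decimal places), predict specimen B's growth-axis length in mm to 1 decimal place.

Specimen A: correcting the raw count gives 851 − 14 + 10 = 847 true growth rings.
A: Mean rate = 152.8 mm / 847 years ≈ 0.180 mm/yr.
B's length ≈ 0.180 × 316 = 56.9 mm.

56.9 mm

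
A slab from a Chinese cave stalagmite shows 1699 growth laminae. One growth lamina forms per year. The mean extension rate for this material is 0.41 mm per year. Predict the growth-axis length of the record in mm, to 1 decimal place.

1699 years of growth are recorded.
Length ≈ 0.41 × 1699 = 696.6 mm.

696.6 mm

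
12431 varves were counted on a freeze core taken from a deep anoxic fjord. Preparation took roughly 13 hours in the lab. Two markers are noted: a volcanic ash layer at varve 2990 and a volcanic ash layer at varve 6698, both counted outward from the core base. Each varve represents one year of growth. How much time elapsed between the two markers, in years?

3708 years

Separation: 6698 − 2990 = 3708 varves.
That is 3708 years at one varve per year.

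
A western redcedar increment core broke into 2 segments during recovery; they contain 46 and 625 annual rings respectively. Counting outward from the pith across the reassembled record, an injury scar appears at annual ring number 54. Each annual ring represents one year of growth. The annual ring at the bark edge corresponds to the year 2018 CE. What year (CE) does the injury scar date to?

Total annual rings = 46 + 625 = 671.
Between annual ring 54 and the bark edge there are 671 − 54 = 617 annual rings.
Counting back 617 years from 2018 CE places the injury scar in 2018 − 617 = 1401 CE.

1401 CE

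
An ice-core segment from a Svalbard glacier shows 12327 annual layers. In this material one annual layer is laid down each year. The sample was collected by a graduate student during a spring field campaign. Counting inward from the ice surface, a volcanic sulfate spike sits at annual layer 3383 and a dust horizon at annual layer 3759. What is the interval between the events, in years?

The two markers are separated by 3759 − 3383 = 376 annual layers.
At one annual layer per year, 376 years elapsed between them.

376 yr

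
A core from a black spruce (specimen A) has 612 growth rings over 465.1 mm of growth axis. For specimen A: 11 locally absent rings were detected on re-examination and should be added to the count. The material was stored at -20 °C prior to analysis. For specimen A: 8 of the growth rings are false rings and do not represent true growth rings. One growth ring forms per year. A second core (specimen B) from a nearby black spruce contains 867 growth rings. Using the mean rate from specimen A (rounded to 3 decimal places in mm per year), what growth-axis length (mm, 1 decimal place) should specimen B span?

Specimen A: adjusted count: 612 − 8 + 11 = 615 growth rings.
A: Extension rate ≈ 465.1 / 615 = 0.756 mm/year.
Length of B = 0.756 × 867 = 655.5 mm.

655.5 mm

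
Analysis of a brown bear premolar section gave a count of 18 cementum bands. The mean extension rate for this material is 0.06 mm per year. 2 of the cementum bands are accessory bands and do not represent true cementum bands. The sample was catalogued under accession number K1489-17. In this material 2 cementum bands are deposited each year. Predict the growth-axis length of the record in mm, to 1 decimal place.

Adjusted count: 18 − 2 = 16 cementum bands.
With 2 cementum bands per year, 16 / 2 = 8 years.
8 years at 0.06 mm/year gives 0.06 × 8 = 0.5 mm.

0.5 mm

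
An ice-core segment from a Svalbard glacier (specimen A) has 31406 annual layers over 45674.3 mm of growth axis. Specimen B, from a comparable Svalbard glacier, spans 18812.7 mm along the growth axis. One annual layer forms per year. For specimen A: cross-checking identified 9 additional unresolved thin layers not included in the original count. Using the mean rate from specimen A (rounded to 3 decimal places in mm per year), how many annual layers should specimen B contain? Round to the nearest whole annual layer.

12939 annual layers

Specimen A: after corrections the count is 31406 + 9 = 31415 annual layers.
A: 45674.3 mm over 31415 years gives 45674.3 / 31415 ≈ 1.454 mm/year.
Specimen B: 18812.7 mm / 1.454 mm per year = 12938.58 years ≈ 12939 annual layers.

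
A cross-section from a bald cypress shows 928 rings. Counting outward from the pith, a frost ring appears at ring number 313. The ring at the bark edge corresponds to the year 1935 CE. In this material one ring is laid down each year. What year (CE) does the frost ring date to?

1320 CE

928 − 313 = 615 rings lie beyond the frost ring toward the bark edge.
1935 − 615 = 1320 CE.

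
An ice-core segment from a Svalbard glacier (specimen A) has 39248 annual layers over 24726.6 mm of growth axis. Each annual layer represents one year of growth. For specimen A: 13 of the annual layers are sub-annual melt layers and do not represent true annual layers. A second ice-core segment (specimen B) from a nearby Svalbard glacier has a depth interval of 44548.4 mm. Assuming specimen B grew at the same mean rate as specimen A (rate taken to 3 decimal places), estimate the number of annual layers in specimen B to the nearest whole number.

Specimen A: true annual layer count = 39248 − 13 = 39235.
A: Mean rate = 24726.6 mm / 39235 years ≈ 0.630 mm/year.
For B, 44548.4 / 0.630 = 70711.75 years ≈ 70712 annual layers.

70712 annual layers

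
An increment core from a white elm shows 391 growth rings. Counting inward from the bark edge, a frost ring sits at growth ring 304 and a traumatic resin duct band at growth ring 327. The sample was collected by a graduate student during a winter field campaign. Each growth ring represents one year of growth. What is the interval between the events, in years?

The two markers are separated by 327 − 304 = 23 growth rings.
That is 23 years at one growth ring per year.

23 years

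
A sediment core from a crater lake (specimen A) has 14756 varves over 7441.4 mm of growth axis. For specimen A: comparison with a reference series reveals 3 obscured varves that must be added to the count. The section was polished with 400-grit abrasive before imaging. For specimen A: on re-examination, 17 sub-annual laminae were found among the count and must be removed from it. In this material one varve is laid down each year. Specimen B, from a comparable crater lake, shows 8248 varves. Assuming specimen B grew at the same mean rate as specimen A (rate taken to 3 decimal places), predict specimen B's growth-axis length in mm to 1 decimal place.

4165.2 mm

Specimen A: true varve count = 14756 − 17 + 3 = 14742.
A: Extension rate ≈ 7441.4 / 14742 = 0.505 mm/year.
For B, 0.505 mm/year × 8248 years = 4165.2 mm.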